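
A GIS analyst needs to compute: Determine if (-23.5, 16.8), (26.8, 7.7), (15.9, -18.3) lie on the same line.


Cross product: (26.8-(-23.5))*((-18.3)-16.8) - (7.7-16.8)*(15.9-(-23.5))
= -1406.99

No, not collinear


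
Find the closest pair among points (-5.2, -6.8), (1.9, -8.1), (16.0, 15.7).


d(P0,P1) = 7.218, d(P0,P2) = 30.9142, d(P1,P2) = 27.6632
Closest: P0 and P1

Closest pair: (-5.2, -6.8) and (1.9, -8.1), distance = 7.218


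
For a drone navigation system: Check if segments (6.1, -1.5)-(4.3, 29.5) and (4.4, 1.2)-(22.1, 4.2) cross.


Cross products: d1=-52.89, d2=501.21, d3=47.84, d4=-506.26
d1*d2 < 0 and d3*d4 < 0? yes

Yes, they intersect


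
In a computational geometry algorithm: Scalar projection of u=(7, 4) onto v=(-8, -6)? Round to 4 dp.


u.v = -80, |v| = sqrt(100) = 10
Scalar projection = u.v / |v| = -80 / sqrt(100) = -8

-8


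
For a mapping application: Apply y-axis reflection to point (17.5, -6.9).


Reflection over y-axis: (x,y) -> (-x,y)
(17.5, -6.9) -> (-17.5, -6.9)

(-17.5, -6.9)


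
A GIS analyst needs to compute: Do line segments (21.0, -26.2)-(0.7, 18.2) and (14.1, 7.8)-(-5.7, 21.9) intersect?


Cross products: d1=575.91, d2=-16.98, d3=-383.84, d4=209.05
d1*d2 < 0 and d3*d4 < 0? yes

Yes, they intersect


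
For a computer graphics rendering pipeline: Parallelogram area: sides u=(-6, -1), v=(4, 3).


|u x v| = |(-6)*3 - (-1)*4|
= |(-18) - (-4)| = 14

14


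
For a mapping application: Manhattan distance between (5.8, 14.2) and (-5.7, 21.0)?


|5.8-(-5.7)| + |14.2-21| = 11.5 + 6.8 = 18.3

18.3


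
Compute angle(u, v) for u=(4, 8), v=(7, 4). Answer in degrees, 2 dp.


u.v = 60, |u| = sqrt(80) = 8.9443, |v| = sqrt(65) = 8.0623
cos(theta) = u.v/(|u||v|) = 60/sqrt(5200) = 0.83205
theta = acos(0.83205) = 33.69 degrees

33.69 degrees


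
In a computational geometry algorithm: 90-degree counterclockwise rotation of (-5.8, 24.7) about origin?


90° CCW: (x,y) -> (-y, x)
(-5.8,24.7) -> (-24.7, -5.8)

(-24.7, -5.8)


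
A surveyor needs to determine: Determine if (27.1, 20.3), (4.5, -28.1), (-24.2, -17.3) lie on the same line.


Cross product: (4.5-27.1)*((-17.3)-20.3) - ((-28.1)-20.3)*((-24.2)-27.1)
= -1633.16

No, not collinear


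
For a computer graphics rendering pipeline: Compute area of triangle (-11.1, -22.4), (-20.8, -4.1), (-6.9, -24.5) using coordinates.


Area = |x_A(y_B-y_C) + x_B(y_C-y_A) + x_C(y_A-y_B)|/2
= |(-226.44) + 43.68 + 126.27|/2
= 56.49/2 = 28.245

28.245


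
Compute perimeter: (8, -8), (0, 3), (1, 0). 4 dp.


Sides: (8, -8)->(0, 3): sqrt(185) = 13.601471, (0, 3)->(1, 0): sqrt(10) = 3.162278, (1, 0)->(8, -8): sqrt(113) = 10.630146
Sum = 27.393895
Perimeter = 27.3939

27.3939


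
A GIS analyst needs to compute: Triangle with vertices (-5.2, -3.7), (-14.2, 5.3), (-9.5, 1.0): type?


Side lengths squared: AB^2=162, BC^2=40.58, CA^2=40.58
Sorted: [40.58, 40.58, 162]
By sides: Isosceles, By angles: Obtuse

Isosceles, Obtuse


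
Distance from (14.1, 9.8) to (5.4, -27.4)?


dx=-8.7, dy=-37.2
d^2 = (-8.7)^2 + (-37.2)^2 = 1459.53
d = sqrt(1459.53) = 38.2038

38.2038


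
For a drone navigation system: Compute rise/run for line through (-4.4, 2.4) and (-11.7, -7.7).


slope = (y2-y1)/(x2-x1) = ((-7.7)-2.4)/((-11.7)-(-4.4)) = (-10.1)/(-7.3) = 1.3836

1.3836


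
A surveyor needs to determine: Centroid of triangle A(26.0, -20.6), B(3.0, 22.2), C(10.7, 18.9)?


Centroid = ((x_A+x_B+x_C)/3, (y_A+y_B+y_C)/3)
= ((26+3+10.7)/3, ((-20.6)+22.2+18.9)/3)
= (13.2333, 6.8333)

(13.2333, 6.8333)


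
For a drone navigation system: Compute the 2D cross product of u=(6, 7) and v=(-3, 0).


u x v = u_x*v_y - u_y*v_x = 6*0 - 7*(-3)
= 0 - (-21) = 21

21


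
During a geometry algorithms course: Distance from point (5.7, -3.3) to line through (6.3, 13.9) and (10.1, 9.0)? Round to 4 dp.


|cross product| = 68.3
|line direction| = sqrt(38.45) = 6.2008
Distance = 68.3/sqrt(38.45) = 11.0147

11.0147


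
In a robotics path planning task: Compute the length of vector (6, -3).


|u| = sqrt(6^2 + (-3)^2) = sqrt(45) = 6.7082

6.7082


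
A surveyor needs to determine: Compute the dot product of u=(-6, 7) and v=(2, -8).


u . v = u_x*v_x + u_y*v_y = (-6)*2 + 7*(-8)
= (-12) + (-56) = -68

-68


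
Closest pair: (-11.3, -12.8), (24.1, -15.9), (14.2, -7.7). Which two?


d(P0,P1) = 35.5355, d(P0,P2) = 26.005, d(P1,P2) = 12.855
Closest: P1 and P2

Closest pair: (24.1, -15.9) and (14.2, -7.7), distance = 12.855


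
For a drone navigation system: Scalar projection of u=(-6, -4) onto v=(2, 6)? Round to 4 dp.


u.v = -36, |v| = sqrt(40) = 6.3246
Scalar projection = u.v / |v| = -36 / sqrt(40) = -5.6921

-5.6921


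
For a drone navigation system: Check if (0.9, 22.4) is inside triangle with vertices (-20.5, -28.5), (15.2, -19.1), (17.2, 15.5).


Cross products: AB x AP = 1615.97, BC x BP = 577.78, CA x CP = -977.33
All same sign? no

No, outside


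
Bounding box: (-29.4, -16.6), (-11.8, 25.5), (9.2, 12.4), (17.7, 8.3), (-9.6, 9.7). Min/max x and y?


x range: [-29.4, 17.7]
y range: [-16.6, 25.5]
Bounding box: (-29.4,-16.6) to (17.7,25.5)

(-29.4,-16.6) to (17.7,25.5)


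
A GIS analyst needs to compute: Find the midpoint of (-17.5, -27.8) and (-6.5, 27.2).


M = (((-17.5)+(-6.5))/2, ((-27.8)+27.2)/2)
= (-12, -0.3)

(-12, -0.3)


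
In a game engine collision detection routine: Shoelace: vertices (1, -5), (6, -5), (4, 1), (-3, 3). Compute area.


Shoelace sum: (1*(-5) - 6*(-5)) + (6*1 - 4*(-5)) + (4*3 - (-3)*1) + ((-3)*(-5) - 1*3)
= 78
Area = |78|/2 = 39

39


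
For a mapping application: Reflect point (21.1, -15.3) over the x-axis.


Reflection over x-axis: (x,y) -> (x,-y)
(21.1, -15.3) -> (21.1, 15.3)

(21.1, 15.3)


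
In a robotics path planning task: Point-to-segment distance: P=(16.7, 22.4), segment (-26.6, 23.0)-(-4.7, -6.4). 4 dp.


Project P onto AB: t = 0.7187 (clamped to [0,1])
Closest point on segment: (-10.8605, 1.8702)
Distance: 34.3664

34.3664


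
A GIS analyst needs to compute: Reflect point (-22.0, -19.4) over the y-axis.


Reflection over y-axis: (x,y) -> (-x,y)
(-22, -19.4) -> (22, -19.4)

(22, -19.4)


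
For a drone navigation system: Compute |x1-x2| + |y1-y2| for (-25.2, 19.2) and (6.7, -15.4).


|(-25.2)-6.7| + |19.2-(-15.4)| = 31.9 + 34.6 = 66.5

66.5


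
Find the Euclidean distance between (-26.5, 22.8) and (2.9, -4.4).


dx=29.4, dy=-27.2
d^2 = 29.4^2 + (-27.2)^2 = 1604.2
d = sqrt(1604.2) = 40.0525

40.0525


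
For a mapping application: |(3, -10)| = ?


|u| = sqrt(3^2 + (-10)^2) = sqrt(109) = 10.4403

10.4403


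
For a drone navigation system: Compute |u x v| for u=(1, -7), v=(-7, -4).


|u x v| = |1*(-4) - (-7)*(-7)|
= |(-4) - 49| = 53

53


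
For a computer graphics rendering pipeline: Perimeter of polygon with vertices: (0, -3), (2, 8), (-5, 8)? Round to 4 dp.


Sides: (0, -3)->(2, 8): sqrt(125) = 11.18034, (2, 8)->(-5, 8): sqrt(49) = 7, (-5, 8)->(0, -3): sqrt(146) = 12.083046
Sum = 30.263386
Perimeter = 30.2634

30.2634


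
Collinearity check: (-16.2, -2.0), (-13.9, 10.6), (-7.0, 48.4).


Cross product: ((-13.9)-(-16.2))*(48.4-(-2)) - (10.6-(-2))*((-7)-(-16.2))
= 0

Yes, collinear


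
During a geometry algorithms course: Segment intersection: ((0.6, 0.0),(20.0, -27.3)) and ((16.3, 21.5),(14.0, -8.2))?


Cross products: d1=-416.84, d2=222.13, d3=845.71, d4=206.74
d1*d2 < 0 and d3*d4 < 0? no

No, they don't intersect


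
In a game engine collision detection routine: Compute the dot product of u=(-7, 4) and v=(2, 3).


u . v = u_x*v_x + u_y*v_y = (-7)*2 + 4*3
= (-14) + 12 = -2

-2


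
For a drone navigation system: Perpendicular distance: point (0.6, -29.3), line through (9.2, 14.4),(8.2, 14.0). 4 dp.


|cross product| = 40.26
|line direction| = sqrt(1.16) = 1.077
Distance = 40.26/sqrt(1.16) = 37.3805

37.3805


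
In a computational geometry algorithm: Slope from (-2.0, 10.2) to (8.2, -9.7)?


slope = (y2-y1)/(x2-x1) = ((-9.7)-10.2)/(8.2-(-2)) = (-19.9)/10.2 = -1.951

-1.951


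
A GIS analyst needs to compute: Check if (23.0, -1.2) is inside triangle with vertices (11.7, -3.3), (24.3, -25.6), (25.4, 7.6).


Cross products: AB x AP = 278.45, BC x BP = 70, CA x CP = 94.4
All same sign? yes

Yes, inside


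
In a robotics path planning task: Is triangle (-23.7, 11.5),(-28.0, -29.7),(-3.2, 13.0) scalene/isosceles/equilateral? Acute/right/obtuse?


Side lengths squared: AB^2=1715.93, BC^2=2438.33, CA^2=422.5
Sorted: [422.5, 1715.93, 2438.33]
By sides: Scalene, By angles: Obtuse

Scalene, Obtuse


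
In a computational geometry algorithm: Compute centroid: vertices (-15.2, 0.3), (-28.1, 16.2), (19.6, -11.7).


Centroid = ((x_A+x_B+x_C)/3, (y_A+y_B+y_C)/3)
= (((-15.2)+(-28.1)+19.6)/3, (0.3+16.2+(-11.7))/3)
= (-7.9, 1.6)

(-7.9, 1.6)


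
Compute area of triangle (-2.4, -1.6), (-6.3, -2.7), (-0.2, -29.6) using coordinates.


Area = |x_A(y_B-y_C) + x_B(y_C-y_A) + x_C(y_A-y_B)|/2
= |(-64.56) + 176.4 + (-0.22)|/2
= 111.62/2 = 55.81

55.81


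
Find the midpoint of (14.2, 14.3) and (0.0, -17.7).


M = ((14.2+0)/2, (14.3+(-17.7))/2)
= (7.1, -1.7)

(7.1, -1.7)


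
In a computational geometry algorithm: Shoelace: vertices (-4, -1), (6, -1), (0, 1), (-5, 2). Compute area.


Shoelace sum: ((-4)*(-1) - 6*(-1)) + (6*1 - 0*(-1)) + (0*2 - (-5)*1) + ((-5)*(-1) - (-4)*2)
= 34
Area = |34|/2 = 17

17


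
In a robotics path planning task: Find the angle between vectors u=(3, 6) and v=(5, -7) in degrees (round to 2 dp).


u.v = -27, |u| = sqrt(45) = 6.7082, |v| = sqrt(74) = 8.6023
cos(theta) = u.v/(|u||v|) = -27/sqrt(3330) = -0.467888
theta = acos(-0.467888) = 117.9 degrees

117.9 degrees


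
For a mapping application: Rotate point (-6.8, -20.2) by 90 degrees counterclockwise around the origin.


90° CCW: (x,y) -> (-y, x)
(-6.8,-20.2) -> (20.2, -6.8)

(20.2, -6.8)


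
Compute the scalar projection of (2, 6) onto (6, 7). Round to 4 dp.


u.v = 54, |v| = sqrt(85) = 9.2195
Scalar projection = u.v / |v| = 54 / sqrt(85) = 5.8571

5.8571


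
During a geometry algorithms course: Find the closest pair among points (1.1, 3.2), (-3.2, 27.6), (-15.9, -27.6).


d(P0,P1) = 24.776, d(P0,P2) = 35.1801, d(P1,P2) = 56.6421
Closest: P0 and P1

Closest pair: (1.1, 3.2) and (-3.2, 27.6), distance = 24.776


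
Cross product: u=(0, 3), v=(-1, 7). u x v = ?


u x v = u_x*v_y - u_y*v_x = 0*7 - 3*(-1)
= 0 - (-3) = 3

3


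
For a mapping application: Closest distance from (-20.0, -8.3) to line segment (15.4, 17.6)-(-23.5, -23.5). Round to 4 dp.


Project P onto AB: t = 0.7624 (clamped to [0,1])
Closest point on segment: (-14.2577, -13.735)
Distance: 7.9065

7.9065


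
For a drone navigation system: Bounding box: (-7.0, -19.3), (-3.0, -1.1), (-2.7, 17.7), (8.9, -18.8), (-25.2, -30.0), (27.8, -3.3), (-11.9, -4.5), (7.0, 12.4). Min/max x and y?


x range: [-25.2, 27.8]
y range: [-30, 17.7]
Bounding box: (-25.2,-30) to (27.8,17.7)

(-25.2,-30) to (27.8,17.7)


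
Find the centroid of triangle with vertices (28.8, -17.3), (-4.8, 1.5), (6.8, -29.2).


Centroid = ((x_A+x_B+x_C)/3, (y_A+y_B+y_C)/3)
= ((28.8+(-4.8)+6.8)/3, ((-17.3)+1.5+(-29.2))/3)
= (10.2667, -15)

(10.2667, -15)


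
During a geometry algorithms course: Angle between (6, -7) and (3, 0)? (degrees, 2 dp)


u.v = 18, |u| = sqrt(85) = 9.2195, |v| = sqrt(9) = 3
cos(theta) = u.v/(|u||v|) = 18/sqrt(765) = 0.650791
theta = acos(0.650791) = 49.4 degrees

49.4 degrees


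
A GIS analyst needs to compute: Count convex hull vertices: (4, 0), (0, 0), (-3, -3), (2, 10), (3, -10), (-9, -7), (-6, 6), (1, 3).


Convex hull vertices (CCW): (-9, -7), (3, -10), (4, 0), (2, 10), (-6, 6)
Count = 5

5


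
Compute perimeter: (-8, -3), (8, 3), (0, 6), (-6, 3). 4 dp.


Sides: (-8, -3)->(8, 3): sqrt(292) = 17.088007, (8, 3)->(0, 6): sqrt(73) = 8.544004, (0, 6)->(-6, 3): sqrt(45) = 6.708204, (-6, 3)->(-8, -3): sqrt(40) = 6.324555
Sum = 38.66477
Perimeter = 38.6648

38.6648


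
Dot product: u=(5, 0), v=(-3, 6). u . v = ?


u . v = u_x*v_x + u_y*v_y = 5*(-3) + 0*6
= (-15) + 0 = -15

-15


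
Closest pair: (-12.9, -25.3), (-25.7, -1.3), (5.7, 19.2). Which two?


d(P0,P1) = 27.2, d(P0,P2) = 48.2308, d(P1,P2) = 37.4995
Closest: P0 and P1

Closest pair: (-12.9, -25.3) and (-25.7, -1.3), distance = 27.2


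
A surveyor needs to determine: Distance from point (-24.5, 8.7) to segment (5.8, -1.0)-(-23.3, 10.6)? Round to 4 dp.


Project P onto AB: t = 1 (clamped to [0,1])
Closest point on segment: (-23.3, 10.6)
Distance: 2.2472

2.2472


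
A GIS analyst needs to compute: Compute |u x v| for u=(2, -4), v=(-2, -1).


|u x v| = |2*(-1) - (-4)*(-2)|
= |(-2) - 8| = 10

10


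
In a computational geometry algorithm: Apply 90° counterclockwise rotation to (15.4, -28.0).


90° CCW: (x,y) -> (-y, x)
(15.4,-28) -> (28, 15.4)

(28, 15.4)


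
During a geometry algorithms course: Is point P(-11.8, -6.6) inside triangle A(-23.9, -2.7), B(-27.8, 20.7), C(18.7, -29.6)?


Cross products: AB x AP = -267.93, BC x BP = -464.65, CA x CP = -159.35
All same sign? yes

Yes, inside


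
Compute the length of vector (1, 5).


|u| = sqrt(1^2 + 5^2) = sqrt(26) = 5.099

5.099


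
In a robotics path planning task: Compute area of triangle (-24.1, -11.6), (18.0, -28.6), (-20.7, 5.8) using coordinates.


Area = |x_A(y_B-y_C) + x_B(y_C-y_A) + x_C(y_A-y_B)|/2
= |829.04 + 313.2 + (-351.9)|/2
= 790.34/2 = 395.17

395.17


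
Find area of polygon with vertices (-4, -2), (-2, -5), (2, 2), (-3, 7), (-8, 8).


Shoelace sum: ((-4)*(-5) - (-2)*(-2)) + ((-2)*2 - 2*(-5)) + (2*7 - (-3)*2) + ((-3)*8 - (-8)*7) + ((-8)*(-2) - (-4)*8)
= 122
Area = |122|/2 = 61

61


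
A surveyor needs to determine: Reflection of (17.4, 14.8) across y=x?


Reflection over y=x: (x,y) -> (y,x)
(17.4, 14.8) -> (14.8, 17.4)

(14.8, 17.4)


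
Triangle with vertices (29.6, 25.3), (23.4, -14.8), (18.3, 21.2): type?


Side lengths squared: AB^2=1646.45, BC^2=1322.01, CA^2=144.5
Sorted: [144.5, 1322.01, 1646.45]
By sides: Scalene, By angles: Obtuse

Scalene, Obtuse


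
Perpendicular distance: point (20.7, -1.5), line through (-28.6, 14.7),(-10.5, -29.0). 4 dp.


|cross product| = 1861.19
|line direction| = sqrt(2237.3) = 47.3001
Distance = 1861.19/sqrt(2237.3) = 39.3485

39.3485


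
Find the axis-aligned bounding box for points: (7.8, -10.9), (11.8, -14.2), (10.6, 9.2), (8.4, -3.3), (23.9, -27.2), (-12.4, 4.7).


x range: [-12.4, 23.9]
y range: [-27.2, 9.2]
Bounding box: (-12.4,-27.2) to (23.9,9.2)

(-12.4,-27.2) to (23.9,9.2)


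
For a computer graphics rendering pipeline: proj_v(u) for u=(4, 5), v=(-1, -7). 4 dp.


u.v = -39, |v| = sqrt(50) = 7.0711
Scalar projection = u.v / |v| = -39 / sqrt(50) = -5.5154

-5.5154


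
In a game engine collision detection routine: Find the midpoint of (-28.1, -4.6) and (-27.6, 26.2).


M = (((-28.1)+(-27.6))/2, ((-4.6)+26.2)/2)
= (-27.85, 10.8)

(-27.85, 10.8)


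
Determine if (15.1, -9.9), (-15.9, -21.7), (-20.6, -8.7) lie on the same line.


Cross product: ((-15.9)-15.1)*((-8.7)-(-9.9)) - ((-21.7)-(-9.9))*((-20.6)-15.1)
= -458.46

No, not collinear


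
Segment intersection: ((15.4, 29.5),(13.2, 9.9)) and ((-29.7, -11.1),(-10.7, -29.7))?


Cross products: d1=1610.26, d2=1196.94, d3=-794.64, d4=-381.32
d1*d2 < 0 and d3*d4 < 0? no

No, they don't intersect


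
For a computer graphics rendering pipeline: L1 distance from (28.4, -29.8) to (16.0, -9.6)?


|28.4-16| + |(-29.8)-(-9.6)| = 12.4 + 20.2 = 32.6

32.6


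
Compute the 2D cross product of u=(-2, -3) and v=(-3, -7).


u x v = u_x*v_y - u_y*v_x = (-2)*(-7) - (-3)*(-3)
= 14 - 9 = 5

5


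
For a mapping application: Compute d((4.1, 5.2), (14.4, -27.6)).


dx=10.3, dy=-32.8
d^2 = 10.3^2 + (-32.8)^2 = 1181.93
d = sqrt(1181.93) = 34.3792

34.3792


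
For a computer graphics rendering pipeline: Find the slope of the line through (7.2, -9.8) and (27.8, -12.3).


slope = (y2-y1)/(x2-x1) = ((-12.3)-(-9.8))/(27.8-7.2) = (-2.5)/20.6 = -0.1214

-0.1214


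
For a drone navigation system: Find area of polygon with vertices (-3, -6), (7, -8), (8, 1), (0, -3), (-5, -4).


Shoelace sum: ((-3)*(-8) - 7*(-6)) + (7*1 - 8*(-8)) + (8*(-3) - 0*1) + (0*(-4) - (-5)*(-3)) + ((-5)*(-6) - (-3)*(-4))
= 116
Area = |116|/2 = 58

58


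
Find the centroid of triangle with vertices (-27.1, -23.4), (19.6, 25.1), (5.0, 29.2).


Centroid = ((x_A+x_B+x_C)/3, (y_A+y_B+y_C)/3)
= (((-27.1)+19.6+5)/3, ((-23.4)+25.1+29.2)/3)
= (-0.8333, 10.3)

(-0.8333, 10.3)


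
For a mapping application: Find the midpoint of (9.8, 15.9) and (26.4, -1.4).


M = ((9.8+26.4)/2, (15.9+(-1.4))/2)
= (18.1, 7.25)

(18.1, 7.25)


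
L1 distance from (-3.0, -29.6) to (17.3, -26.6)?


|(-3)-17.3| + |(-29.6)-(-26.6)| = 20.3 + 3 = 23.3

23.3


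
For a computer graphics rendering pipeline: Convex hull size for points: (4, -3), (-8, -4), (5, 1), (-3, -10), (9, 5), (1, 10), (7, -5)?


Convex hull vertices (CCW): (-8, -4), (-3, -10), (7, -5), (9, 5), (1, 10)
Count = 5

5


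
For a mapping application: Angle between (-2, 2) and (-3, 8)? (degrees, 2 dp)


u.v = 22, |u| = sqrt(8) = 2.8284, |v| = sqrt(73) = 8.544
cos(theta) = u.v/(|u||v|) = 22/sqrt(584) = 0.910366
theta = acos(0.910366) = 24.44 degrees

24.44 degrees


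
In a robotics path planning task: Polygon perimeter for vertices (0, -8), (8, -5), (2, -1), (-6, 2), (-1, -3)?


Sides: (0, -8)->(8, -5): sqrt(73) = 8.544004, (8, -5)->(2, -1): sqrt(52) = 7.211103, (2, -1)->(-6, 2): sqrt(73) = 8.544004, (-6, 2)->(-1, -3): sqrt(50) = 7.071068, (-1, -3)->(0, -8): sqrt(26) = 5.09902
Sum = 36.469199
Perimeter = 36.4692

36.4692


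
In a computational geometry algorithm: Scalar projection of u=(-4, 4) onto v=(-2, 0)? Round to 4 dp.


u.v = 8, |v| = sqrt(4) = 2
Scalar projection = u.v / |v| = 8 / sqrt(4) = 4

4


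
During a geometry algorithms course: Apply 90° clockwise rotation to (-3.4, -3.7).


90° CW: (x,y) -> (y, -x)
(-3.4,-3.7) -> (-3.7, 3.4)

(-3.7, 3.4)


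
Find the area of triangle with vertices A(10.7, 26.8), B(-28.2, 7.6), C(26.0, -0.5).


Area = |x_A(y_B-y_C) + x_B(y_C-y_A) + x_C(y_A-y_B)|/2
= |86.67 + 769.86 + 499.2|/2
= 1355.73/2 = 677.865

677.865


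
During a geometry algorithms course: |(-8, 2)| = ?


|u| = sqrt((-8)^2 + 2^2) = sqrt(68) = 8.2462

8.2462


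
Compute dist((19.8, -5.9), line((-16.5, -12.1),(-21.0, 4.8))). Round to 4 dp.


|cross product| = 641.37
|line direction| = sqrt(305.86) = 17.4889
Distance = 641.37/sqrt(305.86) = 36.6731

36.6731


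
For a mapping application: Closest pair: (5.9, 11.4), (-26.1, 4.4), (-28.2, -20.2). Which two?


d(P0,P1) = 32.7567, d(P0,P2) = 46.4905, d(P1,P2) = 24.6895
Closest: P1 and P2

Closest pair: (-26.1, 4.4) and (-28.2, -20.2), distance = 24.6895


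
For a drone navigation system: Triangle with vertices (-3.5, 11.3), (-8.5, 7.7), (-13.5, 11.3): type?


Side lengths squared: AB^2=37.96, BC^2=37.96, CA^2=100
Sorted: [37.96, 37.96, 100]
By sides: Isosceles, By angles: Obtuse

Isosceles, Obtuse


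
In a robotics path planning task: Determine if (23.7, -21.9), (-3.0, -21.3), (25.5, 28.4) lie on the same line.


Cross product: ((-3)-23.7)*(28.4-(-21.9)) - ((-21.3)-(-21.9))*(25.5-23.7)
= -1344.09

No, not collinear


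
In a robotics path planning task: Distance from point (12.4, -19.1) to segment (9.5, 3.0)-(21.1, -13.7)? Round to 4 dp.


Project P onto AB: t = 0.974 (clamped to [0,1])
Closest point on segment: (20.7987, -13.2662)
Distance: 10.226

10.226


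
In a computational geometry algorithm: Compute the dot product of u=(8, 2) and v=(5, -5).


u . v = u_x*v_x + u_y*v_y = 8*5 + 2*(-5)
= 40 + (-10) = 30

30


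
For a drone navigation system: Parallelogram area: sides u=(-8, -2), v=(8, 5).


|u x v| = |(-8)*5 - (-2)*8|
= |(-40) - (-16)| = 24

24


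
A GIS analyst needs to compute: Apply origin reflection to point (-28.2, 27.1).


Reflection over origin: (x,y) -> (-x,-y)
(-28.2, 27.1) -> (28.2, -27.1)

(28.2, -27.1)


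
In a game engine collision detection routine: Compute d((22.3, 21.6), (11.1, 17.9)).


dx=-11.2, dy=-3.7
d^2 = (-11.2)^2 + (-3.7)^2 = 139.13
d = sqrt(139.13) = 11.7953

11.7953


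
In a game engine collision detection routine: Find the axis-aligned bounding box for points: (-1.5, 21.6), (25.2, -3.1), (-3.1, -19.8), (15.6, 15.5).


x range: [-3.1, 25.2]
y range: [-19.8, 21.6]
Bounding box: (-3.1,-19.8) to (25.2,21.6)

(-3.1,-19.8) to (25.2,21.6)


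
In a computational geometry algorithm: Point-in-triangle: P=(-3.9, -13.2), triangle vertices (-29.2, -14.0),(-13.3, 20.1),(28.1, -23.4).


Cross products: AB x AP = -850.01, BC x BP = -969.72, CA x CP = -283.66
All same sign? yes

Yes, inside


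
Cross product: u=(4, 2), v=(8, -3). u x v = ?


u x v = u_x*v_y - u_y*v_x = 4*(-3) - 2*8
= (-12) - 16 = -28

-28


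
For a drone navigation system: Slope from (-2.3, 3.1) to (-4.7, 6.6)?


slope = (y2-y1)/(x2-x1) = (6.6-3.1)/((-4.7)-(-2.3)) = 3.5/(-2.4) = -1.4583

-1.4583


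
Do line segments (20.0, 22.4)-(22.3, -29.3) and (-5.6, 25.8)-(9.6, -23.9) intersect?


Cross products: d1=1220.64, d2=549.11, d3=-1315.7, d4=-644.17
d1*d2 < 0 and d3*d4 < 0? no

No, they don't intersect


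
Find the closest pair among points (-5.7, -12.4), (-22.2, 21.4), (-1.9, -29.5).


d(P0,P1) = 37.6124, d(P0,P2) = 17.5171, d(P1,P2) = 54.7987
Closest: P0 and P2

Closest pair: (-5.7, -12.4) and (-1.9, -29.5), distance = 17.5171


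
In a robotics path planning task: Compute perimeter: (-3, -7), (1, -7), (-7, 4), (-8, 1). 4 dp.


Sides: (-3, -7)->(1, -7): sqrt(16) = 4, (1, -7)->(-7, 4): sqrt(185) = 13.601471, (-7, 4)->(-8, 1): sqrt(10) = 3.162278, (-8, 1)->(-3, -7): sqrt(89) = 9.433981
Sum = 30.19773
Perimeter = 30.1977

30.1977


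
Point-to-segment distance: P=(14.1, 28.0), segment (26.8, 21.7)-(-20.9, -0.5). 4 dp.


Project P onto AB: t = 0.1683 (clamped to [0,1])
Closest point on segment: (18.7712, 17.9633)
Distance: 11.0705

11.0705


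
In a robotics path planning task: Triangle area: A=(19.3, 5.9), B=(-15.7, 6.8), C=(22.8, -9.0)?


Area = |x_A(y_B-y_C) + x_B(y_C-y_A) + x_C(y_A-y_B)|/2
= |304.94 + 233.93 + (-20.52)|/2
= 518.35/2 = 259.175

259.175


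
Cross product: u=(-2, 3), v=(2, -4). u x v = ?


u x v = u_x*v_y - u_y*v_x = (-2)*(-4) - 3*2
= 8 - 6 = 2

2


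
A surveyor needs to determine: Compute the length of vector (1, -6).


|u| = sqrt(1^2 + (-6)^2) = sqrt(37) = 6.0828

6.0828


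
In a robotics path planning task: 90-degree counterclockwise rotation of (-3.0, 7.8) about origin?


90° CCW: (x,y) -> (-y, x)
(-3,7.8) -> (-7.8, -3)

(-7.8, -3)


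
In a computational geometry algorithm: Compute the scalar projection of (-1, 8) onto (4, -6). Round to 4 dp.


u.v = -52, |v| = sqrt(52) = 7.2111
Scalar projection = u.v / |v| = -52 / sqrt(52) = -7.2111

-7.2111


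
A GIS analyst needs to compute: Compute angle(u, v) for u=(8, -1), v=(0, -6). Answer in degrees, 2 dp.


u.v = 6, |u| = sqrt(65) = 8.0623, |v| = sqrt(36) = 6
cos(theta) = u.v/(|u||v|) = 6/sqrt(2340) = 0.124035
theta = acos(0.124035) = 82.87 degrees

82.87 degrees


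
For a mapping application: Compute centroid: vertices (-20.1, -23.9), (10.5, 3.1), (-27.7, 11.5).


Centroid = ((x_A+x_B+x_C)/3, (y_A+y_B+y_C)/3)
= (((-20.1)+10.5+(-27.7))/3, ((-23.9)+3.1+11.5)/3)
= (-12.4333, -3.1)

(-12.4333, -3.1)


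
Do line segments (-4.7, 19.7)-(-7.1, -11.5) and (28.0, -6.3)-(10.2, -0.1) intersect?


Cross products: d1=-260.06, d2=310.18, d3=1082.64, d4=512.4
d1*d2 < 0 and d3*d4 < 0? no

No, they don't intersect


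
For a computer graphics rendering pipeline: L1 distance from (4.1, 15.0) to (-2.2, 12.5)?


|4.1-(-2.2)| + |15-12.5| = 6.3 + 2.5 = 8.8

8.8


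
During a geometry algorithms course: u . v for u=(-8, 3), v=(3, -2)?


u . v = u_x*v_x + u_y*v_y = (-8)*3 + 3*(-2)
= (-24) + (-6) = -30

-30


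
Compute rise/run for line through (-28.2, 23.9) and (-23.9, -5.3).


slope = (y2-y1)/(x2-x1) = ((-5.3)-23.9)/((-23.9)-(-28.2)) = (-29.2)/4.3 = -6.7907

-6.7907


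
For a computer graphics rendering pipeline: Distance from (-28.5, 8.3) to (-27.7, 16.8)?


dx=0.8, dy=8.5
d^2 = 0.8^2 + 8.5^2 = 72.89
d = sqrt(72.89) = 8.5376

8.5376


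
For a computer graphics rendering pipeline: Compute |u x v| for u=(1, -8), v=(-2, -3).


|u x v| = |1*(-3) - (-8)*(-2)|
= |(-3) - 16| = 19

19


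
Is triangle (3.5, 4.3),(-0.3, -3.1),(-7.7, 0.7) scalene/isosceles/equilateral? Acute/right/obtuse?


Side lengths squared: AB^2=69.2, BC^2=69.2, CA^2=138.4
Sorted: [69.2, 69.2, 138.4]
By sides: Isosceles, By angles: Right

Isosceles, Right


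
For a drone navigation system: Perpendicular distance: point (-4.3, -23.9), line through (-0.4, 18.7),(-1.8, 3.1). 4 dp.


|cross product| = 1.2
|line direction| = sqrt(245.32) = 15.6627
Distance = 1.2/sqrt(245.32) = 0.0766

0.0766


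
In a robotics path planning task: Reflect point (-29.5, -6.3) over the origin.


Reflection over origin: (x,y) -> (-x,-y)
(-29.5, -6.3) -> (29.5, 6.3)

(29.5, 6.3)


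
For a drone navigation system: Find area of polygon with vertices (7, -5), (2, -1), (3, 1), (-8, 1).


Shoelace sum: (7*(-1) - 2*(-5)) + (2*1 - 3*(-1)) + (3*1 - (-8)*1) + ((-8)*(-5) - 7*1)
= 52
Area = |52|/2 = 26

26


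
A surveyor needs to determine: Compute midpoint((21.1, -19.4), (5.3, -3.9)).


M = ((21.1+5.3)/2, ((-19.4)+(-3.9))/2)
= (13.2, -11.65)

(13.2, -11.65)


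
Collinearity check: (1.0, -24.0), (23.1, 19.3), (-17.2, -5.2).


Cross product: (23.1-1)*((-5.2)-(-24)) - (19.3-(-24))*((-17.2)-1)
= 1203.54

No, not collinear


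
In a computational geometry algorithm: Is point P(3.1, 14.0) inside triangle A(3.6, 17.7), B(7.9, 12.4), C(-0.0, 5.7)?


Cross products: AB x AP = -18.56, BC x BP = -44.8, CA x CP = -7.32
All same sign? yes

Yes, inside


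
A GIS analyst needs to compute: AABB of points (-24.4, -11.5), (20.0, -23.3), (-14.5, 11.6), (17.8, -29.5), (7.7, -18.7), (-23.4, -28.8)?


x range: [-24.4, 20]
y range: [-29.5, 11.6]
Bounding box: (-24.4,-29.5) to (20,11.6)

(-24.4,-29.5) to (20,11.6)


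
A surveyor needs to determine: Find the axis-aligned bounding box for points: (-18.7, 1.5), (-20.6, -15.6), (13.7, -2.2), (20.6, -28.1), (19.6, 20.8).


x range: [-20.6, 20.6]
y range: [-28.1, 20.8]
Bounding box: (-20.6,-28.1) to (20.6,20.8)

(-20.6,-28.1) to (20.6,20.8)


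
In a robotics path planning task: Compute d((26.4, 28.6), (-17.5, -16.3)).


dx=-43.9, dy=-44.9
d^2 = (-43.9)^2 + (-44.9)^2 = 3943.22
d = sqrt(3943.22) = 62.7951

62.7951


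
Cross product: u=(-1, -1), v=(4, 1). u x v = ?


u x v = u_x*v_y - u_y*v_x = (-1)*1 - (-1)*4
= (-1) - (-4) = 3

3


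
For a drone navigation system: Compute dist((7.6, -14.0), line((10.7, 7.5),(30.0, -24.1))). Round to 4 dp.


|cross product| = 512.91
|line direction| = sqrt(1371.05) = 37.0277
Distance = 512.91/sqrt(1371.05) = 13.8521

13.8521


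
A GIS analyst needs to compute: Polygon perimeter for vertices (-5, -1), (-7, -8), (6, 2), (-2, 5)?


Sides: (-5, -1)->(-7, -8): sqrt(53) = 7.28011, (-7, -8)->(6, 2): sqrt(269) = 16.401219, (6, 2)->(-2, 5): sqrt(73) = 8.544004, (-2, 5)->(-5, -1): sqrt(45) = 6.708204
Sum = 38.933537
Perimeter = 38.9335

38.9335


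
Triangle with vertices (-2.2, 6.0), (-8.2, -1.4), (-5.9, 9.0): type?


Side lengths squared: AB^2=90.76, BC^2=113.45, CA^2=22.69
Sorted: [22.69, 90.76, 113.45]
By sides: Scalene, By angles: Right

Scalene, Right


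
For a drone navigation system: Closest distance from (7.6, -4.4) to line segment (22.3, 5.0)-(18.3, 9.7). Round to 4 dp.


Project P onto AB: t = 0.3838 (clamped to [0,1])
Closest point on segment: (20.7647, 6.804)
Distance: 17.2869

17.2869


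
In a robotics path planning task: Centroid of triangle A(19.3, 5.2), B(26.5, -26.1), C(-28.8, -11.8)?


Centroid = ((x_A+x_B+x_C)/3, (y_A+y_B+y_C)/3)
= ((19.3+26.5+(-28.8))/3, (5.2+(-26.1)+(-11.8))/3)
= (5.6667, -10.9)

(5.6667, -10.9)


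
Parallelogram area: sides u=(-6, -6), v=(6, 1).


|u x v| = |(-6)*1 - (-6)*6|
= |(-6) - (-36)| = 30

30


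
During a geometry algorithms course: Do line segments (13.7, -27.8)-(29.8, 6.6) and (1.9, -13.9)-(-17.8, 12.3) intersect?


Cross products: d1=-35.33, d2=-1134.83, d3=629.71, d4=1729.21
d1*d2 < 0 and d3*d4 < 0? no

No, they don't intersect


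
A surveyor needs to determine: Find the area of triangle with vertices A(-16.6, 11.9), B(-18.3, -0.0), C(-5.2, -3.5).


Area = |x_A(y_B-y_C) + x_B(y_C-y_A) + x_C(y_A-y_B)|/2
= |(-58.1) + 281.82 + (-61.88)|/2
= 161.84/2 = 80.92

80.92


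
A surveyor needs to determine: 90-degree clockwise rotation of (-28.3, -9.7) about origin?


90° CW: (x,y) -> (y, -x)
(-28.3,-9.7) -> (-9.7, 28.3)

(-9.7, 28.3)


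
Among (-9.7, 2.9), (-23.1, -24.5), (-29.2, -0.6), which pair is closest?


d(P0,P1) = 30.5011, d(P0,P2) = 19.8116, d(P1,P2) = 24.6662
Closest: P0 and P2

Closest pair: (-9.7, 2.9) and (-29.2, -0.6), distance = 19.8116


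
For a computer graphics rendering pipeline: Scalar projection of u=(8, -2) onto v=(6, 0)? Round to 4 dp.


u.v = 48, |v| = sqrt(36) = 6
Scalar projection = u.v / |v| = 48 / sqrt(36) = 8

8


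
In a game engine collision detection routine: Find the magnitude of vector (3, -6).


|u| = sqrt(3^2 + (-6)^2) = sqrt(45) = 6.7082

6.7082


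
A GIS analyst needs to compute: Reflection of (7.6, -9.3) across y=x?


Reflection over y=x: (x,y) -> (y,x)
(7.6, -9.3) -> (-9.3, 7.6)

(-9.3, 7.6)


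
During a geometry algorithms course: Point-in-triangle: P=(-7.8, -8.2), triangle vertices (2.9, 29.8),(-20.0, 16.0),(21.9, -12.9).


Cross products: AB x AP = 722.54, BC x BP = -661.4, CA x CP = 1178.89
All same sign? no

No, outside


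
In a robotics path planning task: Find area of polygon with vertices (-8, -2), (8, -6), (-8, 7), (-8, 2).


Shoelace sum: ((-8)*(-6) - 8*(-2)) + (8*7 - (-8)*(-6)) + ((-8)*2 - (-8)*7) + ((-8)*(-2) - (-8)*2)
= 144
Area = |144|/2 = 72

72


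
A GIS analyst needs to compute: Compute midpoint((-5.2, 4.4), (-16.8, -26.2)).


M = (((-5.2)+(-16.8))/2, (4.4+(-26.2))/2)
= (-11, -10.9)

(-11, -10.9)


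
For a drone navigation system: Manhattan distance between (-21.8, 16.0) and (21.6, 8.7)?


|(-21.8)-21.6| + |16-8.7| = 43.4 + 7.3 = 50.7

50.7


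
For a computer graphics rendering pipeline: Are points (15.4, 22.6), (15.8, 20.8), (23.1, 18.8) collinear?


Cross product: (15.8-15.4)*(18.8-22.6) - (20.8-22.6)*(23.1-15.4)
= 12.34

No, not collinear


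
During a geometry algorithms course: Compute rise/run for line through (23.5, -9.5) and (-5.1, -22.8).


slope = (y2-y1)/(x2-x1) = ((-22.8)-(-9.5))/((-5.1)-23.5) = (-13.3)/(-28.6) = 0.465

0.465


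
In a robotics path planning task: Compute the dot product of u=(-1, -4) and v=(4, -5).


u . v = u_x*v_x + u_y*v_y = (-1)*4 + (-4)*(-5)
= (-4) + 20 = 16

16


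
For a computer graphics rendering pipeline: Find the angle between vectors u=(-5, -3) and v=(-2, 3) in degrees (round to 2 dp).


u.v = 1, |u| = sqrt(34) = 5.831, |v| = sqrt(13) = 3.6056
cos(theta) = u.v/(|u||v|) = 1/sqrt(442) = 0.047565
theta = acos(0.047565) = 87.27 degrees

87.27 degrees


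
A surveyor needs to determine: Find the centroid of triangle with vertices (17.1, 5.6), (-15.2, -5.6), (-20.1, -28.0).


Centroid = ((x_A+x_B+x_C)/3, (y_A+y_B+y_C)/3)
= ((17.1+(-15.2)+(-20.1))/3, (5.6+(-5.6)+(-28))/3)
= (-6.0667, -9.3333)

(-6.0667, -9.3333)


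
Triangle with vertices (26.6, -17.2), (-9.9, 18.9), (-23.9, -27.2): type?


Side lengths squared: AB^2=2635.46, BC^2=2321.21, CA^2=2650.25
Sorted: [2321.21, 2635.46, 2650.25]
By sides: Scalene, By angles: Acute

Scalene, Acute


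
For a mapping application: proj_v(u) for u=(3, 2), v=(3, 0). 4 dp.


u.v = 9, |v| = sqrt(9) = 3
Scalar projection = u.v / |v| = 9 / sqrt(9) = 3

3


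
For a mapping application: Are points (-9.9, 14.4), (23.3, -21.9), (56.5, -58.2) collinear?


Cross product: (23.3-(-9.9))*((-58.2)-14.4) - ((-21.9)-14.4)*(56.5-(-9.9))
= 0

Yes, collinear


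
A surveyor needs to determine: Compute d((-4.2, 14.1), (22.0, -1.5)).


dx=26.2, dy=-15.6
d^2 = 26.2^2 + (-15.6)^2 = 929.8
d = sqrt(929.8) = 30.4926

30.4926


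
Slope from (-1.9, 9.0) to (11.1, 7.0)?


slope = (y2-y1)/(x2-x1) = (7-9)/(11.1-(-1.9)) = (-2)/13 = -0.1538

-0.1538


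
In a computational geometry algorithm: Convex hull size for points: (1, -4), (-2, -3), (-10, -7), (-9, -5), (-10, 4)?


Convex hull vertices (CCW): (-10, -7), (1, -4), (-10, 4)
Count = 3

3


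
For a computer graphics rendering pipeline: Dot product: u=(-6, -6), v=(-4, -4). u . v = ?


u . v = u_x*v_x + u_y*v_y = (-6)*(-4) + (-6)*(-4)
= 24 + 24 = 48

48


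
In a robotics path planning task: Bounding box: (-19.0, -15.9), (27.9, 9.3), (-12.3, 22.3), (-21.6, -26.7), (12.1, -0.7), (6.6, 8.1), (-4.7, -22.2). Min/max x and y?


x range: [-21.6, 27.9]
y range: [-26.7, 22.3]
Bounding box: (-21.6,-26.7) to (27.9,22.3)

(-21.6,-26.7) to (27.9,22.3)


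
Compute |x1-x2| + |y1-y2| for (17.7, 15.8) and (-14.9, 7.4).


|17.7-(-14.9)| + |15.8-7.4| = 32.6 + 8.4 = 41

41


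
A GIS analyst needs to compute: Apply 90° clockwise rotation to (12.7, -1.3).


90° CW: (x,y) -> (y, -x)
(12.7,-1.3) -> (-1.3, -12.7)

(-1.3, -12.7)


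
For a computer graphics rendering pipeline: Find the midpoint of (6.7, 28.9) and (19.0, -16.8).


M = ((6.7+19)/2, (28.9+(-16.8))/2)
= (12.85, 6.05)

(12.85, 6.05)


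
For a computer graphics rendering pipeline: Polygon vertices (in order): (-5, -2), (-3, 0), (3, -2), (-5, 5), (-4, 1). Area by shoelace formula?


Shoelace sum: ((-5)*0 - (-3)*(-2)) + ((-3)*(-2) - 3*0) + (3*5 - (-5)*(-2)) + ((-5)*1 - (-4)*5) + ((-4)*(-2) - (-5)*1)
= 33
Area = |33|/2 = 16.5

16.5


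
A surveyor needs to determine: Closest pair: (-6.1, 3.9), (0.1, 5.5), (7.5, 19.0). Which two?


d(P0,P1) = 6.4031, d(P0,P2) = 20.3217, d(P1,P2) = 15.3951
Closest: P0 and P1

Closest pair: (-6.1, 3.9) and (0.1, 5.5), distance = 6.4031


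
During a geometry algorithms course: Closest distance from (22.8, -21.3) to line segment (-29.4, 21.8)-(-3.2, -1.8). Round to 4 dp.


Project P onto AB: t = 1 (clamped to [0,1])
Closest point on segment: (-3.2, -1.8)
Distance: 32.5

32.5


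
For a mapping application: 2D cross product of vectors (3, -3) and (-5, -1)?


u x v = u_x*v_y - u_y*v_x = 3*(-1) - (-3)*(-5)
= (-3) - 15 = -18

-18


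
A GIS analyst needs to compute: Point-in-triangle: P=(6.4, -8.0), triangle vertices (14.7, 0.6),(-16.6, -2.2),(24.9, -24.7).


Cross products: AB x AP = 245.94, BC x BP = 276.8, CA x CP = 297.71
All same sign? yes

Yes, inside


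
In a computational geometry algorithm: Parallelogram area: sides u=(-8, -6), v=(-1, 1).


|u x v| = |(-8)*1 - (-6)*(-1)|
= |(-8) - 6| = 14

14


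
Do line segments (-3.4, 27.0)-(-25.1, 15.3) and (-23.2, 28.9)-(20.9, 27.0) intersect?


Cross products: d1=-46.17, d2=-603.37, d3=-272.89, d4=284.31
d1*d2 < 0 and d3*d4 < 0? no

No, they don't intersect


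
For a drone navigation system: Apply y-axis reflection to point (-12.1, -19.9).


Reflection over y-axis: (x,y) -> (-x,y)
(-12.1, -19.9) -> (12.1, -19.9)

(12.1, -19.9)


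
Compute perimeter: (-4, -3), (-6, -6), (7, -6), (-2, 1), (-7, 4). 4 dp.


Sides: (-4, -3)->(-6, -6): sqrt(13) = 3.605551, (-6, -6)->(7, -6): sqrt(169) = 13, (7, -6)->(-2, 1): sqrt(130) = 11.401754, (-2, 1)->(-7, 4): sqrt(34) = 5.830952, (-7, 4)->(-4, -3): sqrt(58) = 7.615773
Sum = 41.45403
Perimeter = 41.454

41.454


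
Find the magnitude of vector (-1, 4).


|u| = sqrt((-1)^2 + 4^2) = sqrt(17) = 4.1231

4.1231


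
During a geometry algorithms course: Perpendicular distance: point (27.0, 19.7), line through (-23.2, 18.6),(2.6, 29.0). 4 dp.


|cross product| = 493.7
|line direction| = sqrt(773.8) = 27.8173
Distance = 493.7/sqrt(773.8) = 17.748

17.748


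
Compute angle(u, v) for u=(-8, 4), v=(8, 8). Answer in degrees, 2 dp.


u.v = -32, |u| = sqrt(80) = 8.9443, |v| = sqrt(128) = 11.3137
cos(theta) = u.v/(|u||v|) = -32/sqrt(10240) = -0.316228
theta = acos(-0.316228) = 108.43 degrees

108.43 degrees


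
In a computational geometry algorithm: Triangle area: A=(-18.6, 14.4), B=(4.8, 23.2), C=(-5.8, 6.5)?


Area = |x_A(y_B-y_C) + x_B(y_C-y_A) + x_C(y_A-y_B)|/2
= |(-310.62) + (-37.92) + 51.04|/2
= 297.5/2 = 148.75

148.75


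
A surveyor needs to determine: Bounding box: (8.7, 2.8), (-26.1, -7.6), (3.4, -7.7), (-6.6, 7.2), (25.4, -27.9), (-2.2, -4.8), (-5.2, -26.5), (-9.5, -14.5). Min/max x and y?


x range: [-26.1, 25.4]
y range: [-27.9, 7.2]
Bounding box: (-26.1,-27.9) to (25.4,7.2)

(-26.1,-27.9) to (25.4,7.2)


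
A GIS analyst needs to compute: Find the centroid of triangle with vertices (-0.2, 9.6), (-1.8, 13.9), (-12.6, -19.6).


Centroid = ((x_A+x_B+x_C)/3, (y_A+y_B+y_C)/3)
= (((-0.2)+(-1.8)+(-12.6))/3, (9.6+13.9+(-19.6))/3)
= (-4.8667, 1.3)

(-4.8667, 1.3)


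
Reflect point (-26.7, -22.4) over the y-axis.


Reflection over y-axis: (x,y) -> (-x,y)
(-26.7, -22.4) -> (26.7, -22.4)

(26.7, -22.4)


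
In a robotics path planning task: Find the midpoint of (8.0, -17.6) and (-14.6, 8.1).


M = ((8+(-14.6))/2, ((-17.6)+8.1)/2)
= (-3.3, -4.75)

(-3.3, -4.75)


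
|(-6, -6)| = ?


|u| = sqrt((-6)^2 + (-6)^2) = sqrt(72) = 8.4853

8.4853


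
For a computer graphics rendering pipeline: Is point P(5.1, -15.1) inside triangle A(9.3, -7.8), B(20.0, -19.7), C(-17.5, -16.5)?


Cross products: AB x AP = -128.09, BC x BP = -124.82, CA x CP = -159.1
All same sign? yes

Yes, inside


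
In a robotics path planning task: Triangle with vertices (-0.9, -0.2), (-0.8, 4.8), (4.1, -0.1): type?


Side lengths squared: AB^2=25.01, BC^2=48.02, CA^2=25.01
Sorted: [25.01, 25.01, 48.02]
By sides: Isosceles, By angles: Acute

Isosceles, Acute


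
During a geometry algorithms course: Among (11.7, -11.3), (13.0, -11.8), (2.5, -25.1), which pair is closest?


d(P0,P1) = 1.3928, d(P0,P2) = 16.5855, d(P1,P2) = 16.9452
Closest: P0 and P1

Closest pair: (11.7, -11.3) and (13.0, -11.8), distance = 1.3928


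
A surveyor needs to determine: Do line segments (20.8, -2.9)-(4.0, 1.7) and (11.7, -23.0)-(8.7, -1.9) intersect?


Cross products: d1=-252.31, d2=88.37, d3=379.54, d4=38.86
d1*d2 < 0 and d3*d4 < 0? no

No, they don't intersect


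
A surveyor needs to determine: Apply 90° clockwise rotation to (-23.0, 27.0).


90° CW: (x,y) -> (y, -x)
(-23,27) -> (27, 23)

(27, 23)


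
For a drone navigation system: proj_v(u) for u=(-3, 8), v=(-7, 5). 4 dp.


u.v = 61, |v| = sqrt(74) = 8.6023
Scalar projection = u.v / |v| = 61 / sqrt(74) = 7.0911

7.0911


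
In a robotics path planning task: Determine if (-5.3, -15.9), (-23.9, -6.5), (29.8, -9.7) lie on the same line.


Cross product: ((-23.9)-(-5.3))*((-9.7)-(-15.9)) - ((-6.5)-(-15.9))*(29.8-(-5.3))
= -445.26

No, not collinear


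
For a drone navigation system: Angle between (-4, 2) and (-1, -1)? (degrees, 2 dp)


u.v = 2, |u| = sqrt(20) = 4.4721, |v| = sqrt(2) = 1.4142
cos(theta) = u.v/(|u||v|) = 2/sqrt(40) = 0.316228
theta = acos(0.316228) = 71.57 degrees

71.57 degrees


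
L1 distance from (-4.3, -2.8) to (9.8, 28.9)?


|(-4.3)-9.8| + |(-2.8)-28.9| = 14.1 + 31.7 = 45.8

45.8


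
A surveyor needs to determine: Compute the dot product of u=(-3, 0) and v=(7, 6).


u . v = u_x*v_x + u_y*v_y = (-3)*7 + 0*6
= (-21) + 0 = -21

-21
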